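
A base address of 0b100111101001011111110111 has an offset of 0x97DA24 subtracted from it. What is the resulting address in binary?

0b1101011110111010011

0x97DA24 = 0b100101111101101000100100 in binary.
Subtract column by column in base 2:
  1-0 → 1
  1-0 → 1
  1-1 → 0
  0-0 → 0
  1-0 → 1
  1-1 → 0
  1-0 → 1
  1-0 → 1
  1-0 → 1
  1-1 → 0
  1-0 → 1
  0-1 → 1 (borrow)
  1-1-1 → 1 (borrow)
  0-0-1 → 1 (borrow)
  0-1-1 → 0 (borrow)
  1-1-1 → 1 (borrow)
  0-1-1 → 0 (borrow)
  1-1-1 → 1 (borrow)
  1-1-1 → 1 (borrow)
  1-0-1 → 0
  1-1 → 0
  0-0 → 0
  0-0 → 0
  1-1 → 0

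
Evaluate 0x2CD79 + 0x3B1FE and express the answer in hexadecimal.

0x67F77

Add column by column in base 16, right to left:
  9+E = 7 carry 1
  7+F+1 = 7 carry 1
  D+1+1 = F
  C+B = 7 carry 1
  2+3+1 = 6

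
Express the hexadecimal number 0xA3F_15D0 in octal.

0o1217612720

Expand each hex digit to 4 bits: A=1010 3=0011 F=1111 1=0001 5=0101 D=1101 0=0000.
Group the bits in threes: 001 010 001 111 110 001 010 111 010 000 → 1217612720.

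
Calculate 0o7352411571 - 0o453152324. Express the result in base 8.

0o6677237245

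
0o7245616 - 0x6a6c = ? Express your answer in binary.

0o7245616 = 0b111010100101110001110 in binary.
0x6a6c = 0b110101001101100 in binary.
Subtract column by column in base 2:
  0-0 → 0
  1-0 → 1
  1-1 → 0
  1-1 → 0
  0-0 → 0
  0-1 → 1 (borrow)
  0-1-1 → 0 (borrow)
  1-0-1 → 0
  1-0 → 1
  1-1 → 0
  0-0 → 0
  1-1 → 0
  0-0 → 0
  0-1 → 1 (borrow)
  1-1-1 → 1 (borrow)
  0-0-1 → 1 (borrow)
  1-0-1 → 0
  0-0 → 0
  1-0 → 1
  1-0 → 1
  1-0 → 1

0b111001110000100100010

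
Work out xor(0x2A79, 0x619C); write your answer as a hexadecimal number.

0x4BE5

XOR each hex digit independently (no carries):
  2^6=4, A^1=B, 7^9=E, 9^C=5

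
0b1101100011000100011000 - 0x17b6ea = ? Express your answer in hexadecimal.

0x1e7a2e

0b1101100011000100011000 = 0x363118 in hexadecimal.
Subtract column by column in base 16:
  8-a → e (borrow)
  1-e-1 → 2 (borrow)
  1-6-1 → a (borrow)
  3-b-1 → 7 (borrow)
  6-7-1 → e (borrow)
  3-1-1 → 1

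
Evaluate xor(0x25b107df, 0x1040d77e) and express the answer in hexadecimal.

0x35f1d0a1

XOR each hex digit independently (no carries):
  2^1=3, 5^0=5, b^4=f, 1^0=1, 0^d=d, 7^7=0, d^7=a, f^e=1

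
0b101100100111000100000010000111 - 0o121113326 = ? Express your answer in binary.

0b101011010101111010100110110001

0o121113326 = 0b1010001001001011011010110 in binary.
Subtract column by column in base 2:
  1-0 → 1
  1-1 → 0
  1-1 → 0
  0-0 → 0
  0-1 → 1 (borrow)
  0-0-1 → 1 (borrow)
  0-1-1 → 0 (borrow)
  1-1-1 → 1 (borrow)
  0-0-1 → 1 (borrow)
  0-1-1 → 0 (borrow)
  0-1-1 → 0 (borrow)
  0-0-1 → 1 (borrow)
  0-1-1 → 0 (borrow)
  0-0-1 → 1 (borrow)
  1-0-1 → 0
  0-1 → 1 (borrow)
  0-0-1 → 1 (borrow)
  0-0-1 → 1 (borrow)
  1-1-1 → 1 (borrow)
  1-0-1 → 0
  1-0 → 1
  0-0 → 0
  0-1 → 1 (borrow)
  1-0-1 → 0
  0-1 → 1 (borrow)
  0-0-1 → 1 (borrow)
  1-0-1 → 0
  1-0 → 1
  0-0 → 0
  1-0 → 1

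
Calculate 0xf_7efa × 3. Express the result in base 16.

0x2e7cee

Multiply each base-16 digit by 3, carrying:
  a×3 = 30 → write e carry 1
  f×3+1 = 46 → write e carry 2
  e×3+2 = 44 → write c carry 2
  7×3+2 = 23 → write 7 carry 1
  f×3+1 = 46 → write e carry 2
  remaining carry: 2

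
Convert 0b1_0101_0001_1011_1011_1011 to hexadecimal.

Group the bits into nibbles: 0001 0101 0001 1011 1011 1011 → 151BBB.

0x151BBB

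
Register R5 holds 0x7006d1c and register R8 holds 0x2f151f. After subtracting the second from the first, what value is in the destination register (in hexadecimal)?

0x6d157fd

Subtract column by column in base 16:
  c-f → d (borrow)
  1-1-1 → f (borrow)
  d-5-1 → 7
  6-1 → 5
  0-f → 1 (borrow)
  0-2-1 → d (borrow)
  7-0-1 → 6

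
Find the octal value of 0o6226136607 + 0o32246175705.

Add column by column in base 8, right to left:
  7+5 = 4 carry 1
  0+0+1 = 1
  6+7 = 5 carry 1
  6+5+1 = 4 carry 1
  3+7+1 = 3 carry 1
  1+1+1 = 3
  6+6 = 4 carry 1
  2+4+1 = 7
  2+2 = 4
  6+2 = 0 carry 1
  0+3+1 = 4

0o40474334514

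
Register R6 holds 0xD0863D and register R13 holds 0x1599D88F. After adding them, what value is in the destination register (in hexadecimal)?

0x166A5ECC

Add column by column in base 16, right to left:
  D+F = C carry 1
  3+8+1 = C
  6+8 = E
  8+D = 5 carry 1
  0+9+1 = A
  D+9 = 6 carry 1
  0+5+1 = 6
  0+1 = 1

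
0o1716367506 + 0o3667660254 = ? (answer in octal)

Add column by column in base 8, right to left:
  6+4 = 2 carry 1
  0+5+1 = 6
  5+2 = 7
  7+0 = 7
  6+6 = 4 carry 1
  3+6+1 = 2 carry 1
  6+7+1 = 6 carry 1
  1+6+1 = 0 carry 1
  7+6+1 = 6 carry 1
  1+3+1 = 5

0o5606247762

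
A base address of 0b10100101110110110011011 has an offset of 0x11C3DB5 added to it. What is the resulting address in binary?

0b1011011110010101101010000

0x11C3DB5 = 0b1000111000011110110110101 in binary.
Add column by column in base 2, right to left:
  1+1 = 0 carry 1
  1+0+1 = 0 carry 1
  0+1+1 = 0 carry 1
  1+0+1 = 0 carry 1
  1+1+1 = 1 carry 1
  0+1+1 = 0 carry 1
  0+0+1 = 1
  1+1 = 0 carry 1
  1+1+1 = 1 carry 1
  0+0+1 = 1
  1+1 = 0 carry 1
  1+1+1 = 1 carry 1
  0+1+1 = 0 carry 1
  1+1+1 = 1 carry 1
  1+0+1 = 0 carry 1
  1+0+1 = 0 carry 1
  0+0+1 = 1
  1+0 = 1
  0+1 = 1
  0+1 = 1
  1+1 = 0 carry 1
  0+0+1 = 1
  1+0 = 1
  0+0 = 0
  0+1 = 1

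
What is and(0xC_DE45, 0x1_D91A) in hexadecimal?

0x0D800

AND each hex digit independently (no carries):
  C&1=0, D&D=D, E&9=8, 4&1=0, 5&A=0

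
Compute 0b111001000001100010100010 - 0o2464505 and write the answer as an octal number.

0o66327535

0b111001000001100010100010 = 0o71014242 in octal.
Subtract column by column in base 8:
  2-5 → 5 (borrow)
  4-0-1 → 3
  2-5 → 5 (borrow)
  4-4-1 → 7 (borrow)
  1-6-1 → 2 (borrow)
  0-4-1 → 3 (borrow)
  1-2-1 → 6 (borrow)
  7-0-1 → 6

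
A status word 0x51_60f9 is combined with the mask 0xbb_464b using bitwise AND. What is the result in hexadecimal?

0x114049

AND each hex digit independently (no carries):
  5&b=1, 1&b=1, 6&4=4, 0&6=0, f&4=4, 9&b=9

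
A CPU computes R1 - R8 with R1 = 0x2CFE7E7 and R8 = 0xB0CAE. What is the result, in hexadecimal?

0x2C4DB39

Subtract column by column in base 16:
  7-E → 9 (borrow)
  E-A-1 → 3
  7-C → B (borrow)
  E-0-1 → D
  F-B → 4
  C-0 → C
  2-0 → 2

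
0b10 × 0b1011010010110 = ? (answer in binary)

Multiply each base-2 digit by 2, carrying:
  0×2 = 0 → write 0
  1×2 = 2 → write 0 carry 1
  1×2+1 = 3 → write 1 carry 1
  0×2+1 = 1 → write 1
  1×2 = 2 → write 0 carry 1
  0×2+1 = 1 → write 1
  0×2 = 0 → write 0
  1×2 = 2 → write 0 carry 1
  0×2+1 = 1 → write 1
  1×2 = 2 → write 0 carry 1
  1×2+1 = 3 → write 1 carry 1
  0×2+1 = 1 → write 1
  1×2 = 2 → write 0 carry 1
  remaining carry: 1

0b10110100101100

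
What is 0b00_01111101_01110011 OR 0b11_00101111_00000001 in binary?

OR bit by bit (1 where either bit is 1):
  000111110101110011
| 110010111100000001
= 110111111101110011

0b110111111101110011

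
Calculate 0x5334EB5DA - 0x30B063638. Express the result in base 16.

0x228487FA2

Subtract column by column in base 16:
  A-8 → 2
  D-3 → A
  5-6 → F (borrow)
  B-3-1 → 7
  E-6 → 8
  4-0 → 4
  3-B → 8 (borrow)
  3-0-1 → 2
  5-3 → 2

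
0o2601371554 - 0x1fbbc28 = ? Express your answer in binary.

0o2601371554 = 0b10110000001011111001101101100 in binary.
0x1fbbc28 = 0b1111110111011110000101000 in binary.
Subtract column by column in base 2:
  0-0 → 0
  0-0 → 0
  1-0 → 1
  1-1 → 0
  0-0 → 0
  1-1 → 0
  1-0 → 1
  0-0 → 0
  1-0 → 1
  1-0 → 1
  0-1 → 1 (borrow)
  0-1-1 → 0 (borrow)
  1-1-1 → 1 (borrow)
  1-1-1 → 1 (borrow)
  1-0-1 → 0
  1-1 → 0
  1-1 → 0
  0-1 → 1 (borrow)
  1-0-1 → 0
  0-1 → 1 (borrow)
  0-1-1 → 0 (borrow)
  0-1-1 → 0 (borrow)
  0-1-1 → 0 (borrow)
  0-1-1 → 0 (borrow)
  0-1-1 → 0 (borrow)
  1-0-1 → 0
  1-0 → 1
  0-0 → 0
  1-0 → 1

0b10100000010100011011101000100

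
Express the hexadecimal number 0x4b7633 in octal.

Expand each hex digit to 4 bits: 4=0100 b=1011 7=0111 6=0110 3=0011 3=0011.
Group the bits in threes: 010 010 110 111 011 000 110 011 → 22673063.

0o22673063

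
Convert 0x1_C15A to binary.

0b11100000101011010

Expand each hex digit to 4 bits: 1=0001 C=1100 1=0001 5=0101 A=1010.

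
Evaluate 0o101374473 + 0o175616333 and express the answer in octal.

0o277213026

Add column by column in base 8, right to left:
  3+3 = 6
  7+3 = 2 carry 1
  4+3+1 = 0 carry 1
  4+6+1 = 3 carry 1
  7+1+1 = 1 carry 1
  3+6+1 = 2 carry 1
  1+5+1 = 7
  0+7 = 7
  1+1 = 2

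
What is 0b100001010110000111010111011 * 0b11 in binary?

0b1100100000010010110000110001

Multiply each base-2 digit by 3, carrying:
  1×3 = 3 → write 1 carry 1
  1×3+1 = 4 → write 0 carry 2
  0×3+2 = 2 → write 0 carry 1
  1×3+1 = 4 → write 0 carry 2
  1×3+2 = 5 → write 1 carry 2
  1×3+2 = 5 → write 1 carry 2
  0×3+2 = 2 → write 0 carry 1
  1×3+1 = 4 → write 0 carry 2
  0×3+2 = 2 → write 0 carry 1
  1×3+1 = 4 → write 0 carry 2
  1×3+2 = 5 → write 1 carry 2
  1×3+2 = 5 → write 1 carry 2
  0×3+2 = 2 → write 0 carry 1
  0×3+1 = 1 → write 1
  0×3 = 0 → write 0
  0×3 = 0 → write 0
  1×3 = 3 → write 1 carry 1
  1×3+1 = 4 → write 0 carry 2
  0×3+2 = 2 → write 0 carry 1
  1×3+1 = 4 → write 0 carry 2
  0×3+2 = 2 → write 0 carry 1
  1×3+1 = 4 → write 0 carry 2
  0×3+2 = 2 → write 0 carry 1
  0×3+1 = 1 → write 1
  0×3 = 0 → write 0
  0×3 = 0 → write 0
  1×3 = 3 → write 1 carry 1
  remaining carry: 1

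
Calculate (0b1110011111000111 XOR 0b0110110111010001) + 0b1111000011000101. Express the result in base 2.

First 0b1110011111000111 XOR 0b0110110111010001 = 0b1000101000010110.
Add column by column in base 2, right to left:
  0+1 = 1
  1+0 = 1
  1+1 = 0 carry 1
  0+0+1 = 1
  1+0 = 1
  0+0 = 0
  0+1 = 1
  0+1 = 1
  0+0 = 0
  1+0 = 1
  0+0 = 0
  1+0 = 1
  0+1 = 1
  0+1 = 1
  0+1 = 1
  1+1 = 0 carry 1
  final carry 1

0b10111101011011011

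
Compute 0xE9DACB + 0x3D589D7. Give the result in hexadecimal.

0x4BF64A2

Add column by column in base 16, right to left:
  B+7 = 2 carry 1
  C+D+1 = A carry 1
  A+9+1 = 4 carry 1
  D+8+1 = 6 carry 1
  9+5+1 = F
  E+D = B carry 1
  0+3+1 = 4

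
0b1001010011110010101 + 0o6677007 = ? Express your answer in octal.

0b1001010011110010101 = 0o1123625 in octal.
Add column by column in base 8, right to left:
  5+7 = 4 carry 1
  2+0+1 = 3
  6+0 = 6
  3+7 = 2 carry 1
  2+7+1 = 2 carry 1
  1+6+1 = 0 carry 1
  1+6+1 = 0 carry 1
  final carry 1

0o10022634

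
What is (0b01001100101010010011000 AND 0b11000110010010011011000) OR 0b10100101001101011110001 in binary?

0b01001100101010010011000 AND 0b11000110010010011011000 = 0b01000100000010010011000.
Then OR with 0b10100101001101011110001.

0b11100101001111011111001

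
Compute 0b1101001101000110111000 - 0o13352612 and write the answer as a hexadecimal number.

0x6FC2E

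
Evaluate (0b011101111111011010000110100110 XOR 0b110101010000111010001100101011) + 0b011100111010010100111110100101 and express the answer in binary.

0b1000101101001110101001000110010

First 0b011101111111011010000110100110 XOR 0b110101010000111010001100101011 = 0b101000101111100000001010001101.
Add column by column in base 2, right to left:
  1+1 = 0 carry 1
  0+0+1 = 1
  1+1 = 0 carry 1
  1+0+1 = 0 carry 1
  0+0+1 = 1
  0+1 = 1
  0+0 = 0
  1+1 = 0 carry 1
  0+1+1 = 0 carry 1
  1+1+1 = 1 carry 1
  0+1+1 = 0 carry 1
  0+1+1 = 0 carry 1
  0+0+1 = 1
  0+0 = 0
  0+1 = 1
  0+0 = 0
  0+1 = 1
  1+0 = 1
  1+0 = 1
  1+1 = 0 carry 1
  1+0+1 = 0 carry 1
  1+1+1 = 1 carry 1
  0+1+1 = 0 carry 1
  1+1+1 = 1 carry 1
  0+0+1 = 1
  0+0 = 0
  0+1 = 1
  1+1 = 0 carry 1
  0+1+1 = 0 carry 1
  1+0+1 = 0 carry 1
  final carry 1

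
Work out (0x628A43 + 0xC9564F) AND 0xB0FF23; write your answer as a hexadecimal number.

Add column by column in base 16, right to left:
  3+F = 2 carry 1
  4+4+1 = 9
  A+6 = 0 carry 1
  8+5+1 = E
  2+9 = B
  6+C = 2 carry 1
  final carry 1
Sum = 0x12BE092; now AND with 0xB0FF23:
  1&0=0, 2&B=2, B&0=0, E&F=E, 0&F=0, 9&2=0, 2&3=2

0x20E002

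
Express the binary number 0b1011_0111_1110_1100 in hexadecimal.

Group the bits into nibbles: 1011 0111 1110 1100 → B7EC.

0xB7EC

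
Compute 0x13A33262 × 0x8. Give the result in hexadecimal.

Multiply each base-16 digit by 8, carrying:
  2×8 = 16 → write 0 carry 1
  6×8+1 = 49 → write 1 carry 3
  2×8+3 = 19 → write 3 carry 1
  3×8+1 = 25 → write 9 carry 1
  3×8+1 = 25 → write 9 carry 1
  A×8+1 = 81 → write 1 carry 5
  3×8+5 = 29 → write D carry 1
  1×8+1 = 9 → write 9

0x9D199310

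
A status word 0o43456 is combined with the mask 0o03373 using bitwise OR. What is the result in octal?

0o43777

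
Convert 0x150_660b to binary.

0b1010100000110011000001011

Expand each hex digit to 4 bits: 1=0001 5=0101 0=0000 6=0110 6=0110 0=0000 b=1011.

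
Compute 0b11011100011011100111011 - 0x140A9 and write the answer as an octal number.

0o33173222

0b11011100011011100111011 = 0o33433473 in octal.
0x140A9 = 0o240251 in octal.
Subtract column by column in base 8:
  3-1 → 2
  7-5 → 2
  4-2 → 2
  3-0 → 3
  3-4 → 7 (borrow)
  4-2-1 → 1
  3-0 → 3
  3-0 → 3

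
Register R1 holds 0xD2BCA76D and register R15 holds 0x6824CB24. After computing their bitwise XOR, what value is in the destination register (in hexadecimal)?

0xBA986C49

XOR each hex digit independently (no carries):
  D^6=B, 2^8=A, B^2=9, C^4=8, A^C=6, 7^B=C, 6^2=4, D^4=9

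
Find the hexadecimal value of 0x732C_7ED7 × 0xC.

0x56615F214

Multiply each base-16 digit by 12, carrying:
  7×12 = 84 → write 4 carry 5
  D×12+5 = 161 → write 1 carry 10
  E×12+10 = 178 → write 2 carry 11
  7×12+11 = 95 → write F carry 5
  C×12+5 = 149 → write 5 carry 9
  2×12+9 = 33 → write 1 carry 2
  3×12+2 = 38 → write 6 carry 2
  7×12+2 = 86 → write 6 carry 5
  remaining carry: 5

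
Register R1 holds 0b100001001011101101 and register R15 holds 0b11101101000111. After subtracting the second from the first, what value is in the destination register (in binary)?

0b11101011110100110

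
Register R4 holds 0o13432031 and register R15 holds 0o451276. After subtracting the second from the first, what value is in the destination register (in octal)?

Subtract column by column in base 8:
  1-6 → 3 (borrow)
  3-7-1 → 3 (borrow)
  0-2-1 → 5 (borrow)
  2-1-1 → 0
  3-5 → 6 (borrow)
  4-4-1 → 7 (borrow)
  3-0-1 → 2
  1-0 → 1

0o12760533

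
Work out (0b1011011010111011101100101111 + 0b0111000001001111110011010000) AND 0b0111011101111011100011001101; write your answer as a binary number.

Add column by column in base 2, right to left:
  1+0 = 1
  1+0 = 1
  1+0 = 1
  1+0 = 1
  0+1 = 1
  1+0 = 1
  0+1 = 1
  0+1 = 1
  1+0 = 1
  1+0 = 1
  0+1 = 1
  1+1 = 0 carry 1
  1+1+1 = 1 carry 1
  1+1+1 = 1 carry 1
  0+1+1 = 0 carry 1
  1+1+1 = 1 carry 1
  1+0+1 = 0 carry 1
  1+0+1 = 0 carry 1
  0+1+1 = 0 carry 1
  1+0+1 = 0 carry 1
  0+0+1 = 1
  1+0 = 1
  1+0 = 1
  0+0 = 0
  1+1 = 0 carry 1
  1+1+1 = 1 carry 1
  0+1+1 = 0 carry 1
  1+0+1 = 0 carry 1
  final carry 1
Sum = 0b10010011100001011011111111111; now AND with 0b0111011101111011100011001101:
  10010011100001011011111111111
& 00111011101111011100011001101
= 00010011100001011000011001101

0b10011100001011000011001101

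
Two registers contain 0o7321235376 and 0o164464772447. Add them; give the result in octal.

Add column by column in base 8, right to left:
  6+7 = 5 carry 1
  7+4+1 = 4 carry 1
  3+4+1 = 0 carry 1
  5+2+1 = 0 carry 1
  3+7+1 = 3 carry 1
  2+7+1 = 2 carry 1
  1+4+1 = 6
  2+6 = 0 carry 1
  3+4+1 = 0 carry 1
  7+4+1 = 4 carry 1
  0+6+1 = 7
  0+1 = 1

0o174006230045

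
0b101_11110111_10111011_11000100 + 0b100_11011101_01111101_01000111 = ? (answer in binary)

Add column by column in base 2, right to left:
  0+1 = 1
  0+1 = 1
  1+1 = 0 carry 1
  0+0+1 = 1
  0+0 = 0
  0+0 = 0
  1+1 = 0 carry 1
  1+0+1 = 0 carry 1
  1+1+1 = 1 carry 1
  1+0+1 = 0 carry 1
  0+1+1 = 0 carry 1
  1+1+1 = 1 carry 1
  1+1+1 = 1 carry 1
  1+1+1 = 1 carry 1
  0+1+1 = 0 carry 1
  1+0+1 = 0 carry 1
  1+1+1 = 1 carry 1
  1+0+1 = 0 carry 1
  1+1+1 = 1 carry 1
  0+1+1 = 0 carry 1
  1+1+1 = 1 carry 1
  1+0+1 = 0 carry 1
  1+1+1 = 1 carry 1
  1+1+1 = 1 carry 1
  1+0+1 = 0 carry 1
  0+0+1 = 1
  1+1 = 0 carry 1
  final carry 1

0b1010110101010011100100001011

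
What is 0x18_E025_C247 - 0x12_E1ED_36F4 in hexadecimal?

0x5FE388B53

Subtract column by column in base 16:
  7-4 → 3
  4-F → 5 (borrow)
  2-6-1 → B (borrow)
  C-3-1 → 8
  5-D → 8 (borrow)
  2-E-1 → 3 (borrow)
  0-1-1 → E (borrow)
  E-E-1 → F (borrow)
  8-2-1 → 5
  1-1 → 0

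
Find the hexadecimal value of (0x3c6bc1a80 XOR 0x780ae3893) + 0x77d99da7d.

0xbc3abfc90

First 0x3c6bc1a80 XOR 0x780ae3893 = 0x446122213.
Add column by column in base 16, right to left:
  3+d = 0 carry 1
  1+7+1 = 9
  2+a = c
  2+d = f
  2+9 = b
  1+9 = a
  6+d = 3 carry 1
  4+7+1 = c
  4+7 = b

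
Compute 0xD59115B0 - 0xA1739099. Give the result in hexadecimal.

Subtract column by column in base 16:
  0-9 → 7 (borrow)
  B-9-1 → 1
  5-0 → 5
  1-9 → 8 (borrow)
  1-3-1 → D (borrow)
  9-7-1 → 1
  5-1 → 4
  D-A → 3

0x341D8517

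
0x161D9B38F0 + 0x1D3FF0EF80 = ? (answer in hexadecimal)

0x335D8C2870

Add column by column in base 16, right to left:
  0+0 = 0
  F+8 = 7 carry 1
  8+F+1 = 8 carry 1
  3+E+1 = 2 carry 1
  B+0+1 = C
  9+F = 8 carry 1
  D+F+1 = D carry 1
  1+3+1 = 5
  6+D = 3 carry 1
  1+1+1 = 3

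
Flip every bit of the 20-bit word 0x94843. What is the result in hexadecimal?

0x6B7BC

Each hex digit d becomes F−d:
  9→6, 4→B, 8→7, 4→B, 3→C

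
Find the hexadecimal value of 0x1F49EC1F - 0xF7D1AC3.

0xFCCD15C

Subtract column by column in base 16:
  F-3 → C
  1-C → 5 (borrow)
  C-A-1 → 1
  E-1 → D
  9-D → C (borrow)
  4-7-1 → C (borrow)
  F-F-1 → F (borrow)
  1-0-1 → 0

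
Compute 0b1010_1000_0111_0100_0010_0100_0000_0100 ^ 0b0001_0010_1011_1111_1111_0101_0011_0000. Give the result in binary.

0b10111010110010111101000100110100

XOR bit by bit (1 where the bits differ):
  10101000011101000010010000000100
^ 00010010101111111111010100110000
= 10111010110010111101000100110100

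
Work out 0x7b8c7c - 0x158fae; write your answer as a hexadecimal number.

Subtract column by column in base 16:
  c-e → e (borrow)
  7-a-1 → c (borrow)
  c-f-1 → c (borrow)
  8-8-1 → f (borrow)
  b-5-1 → 5
  7-1 → 6

0x65fcce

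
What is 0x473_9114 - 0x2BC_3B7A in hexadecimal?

Subtract column by column in base 16:
  4-A → A (borrow)
  1-7-1 → 9 (borrow)
  1-B-1 → 5 (borrow)
  9-3-1 → 5
  3-C → 7 (borrow)
  7-B-1 → B (borrow)
  4-2-1 → 1

0x1B7559A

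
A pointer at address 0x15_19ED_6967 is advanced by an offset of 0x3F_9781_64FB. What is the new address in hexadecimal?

Add column by column in base 16, right to left:
  7+B = 2 carry 1
  6+F+1 = 6 carry 1
  9+4+1 = E
  6+6 = C
  D+1 = E
  E+8 = 6 carry 1
  9+7+1 = 1 carry 1
  1+9+1 = B
  5+F = 4 carry 1
  1+3+1 = 5

0x54B16ECE62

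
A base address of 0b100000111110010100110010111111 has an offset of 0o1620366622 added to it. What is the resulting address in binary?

0b101111001110110011101001010001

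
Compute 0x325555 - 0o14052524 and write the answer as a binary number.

0x325555 = 0b1100100101010101010101 in binary.
0o14052524 = 0b1100000101010101010100 in binary.
Subtract column by column in base 2:
  1-0 → 1
  0-0 → 0
  1-1 → 0
  0-0 → 0
  1-1 → 0
  0-0 → 0
  1-1 → 0
  0-0 → 0
  1-1 → 0
  0-0 → 0
  1-1 → 0
  0-0 → 0
  1-1 → 0
  0-0 → 0
  1-1 → 0
  0-0 → 0
  0-0 → 0
  1-0 → 1
  0-0 → 0
  0-0 → 0
  1-1 → 0
  1-1 → 0

0b100000000000000001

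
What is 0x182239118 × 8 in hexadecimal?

Multiply each base-16 digit by 8, carrying:
  8×8 = 64 → write 0 carry 4
  1×8+4 = 12 → write C
  1×8 = 8 → write 8
  9×8 = 72 → write 8 carry 4
  3×8+4 = 28 → write C carry 1
  2×8+1 = 17 → write 1 carry 1
  2×8+1 = 17 → write 1 carry 1
  8×8+1 = 65 → write 1 carry 4
  1×8+4 = 12 → write C

0xC111C88C0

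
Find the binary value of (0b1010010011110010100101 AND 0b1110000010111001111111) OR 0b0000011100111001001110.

0b1010010011110010100101 AND 0b1110000010111001111111 = 0b1010000010110000100101.
Then OR with 0b0000011100111001001110.

0b1010011110111001101111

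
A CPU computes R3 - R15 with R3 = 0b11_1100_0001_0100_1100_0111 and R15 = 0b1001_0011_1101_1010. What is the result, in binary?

0b1110111000000011101101

Subtract column by column in base 2:
  1-0 → 1
  1-1 → 0
  1-0 → 1
  0-1 → 1 (borrow)
  0-1-1 → 0 (borrow)
  0-0-1 → 1 (borrow)
  1-1-1 → 1 (borrow)
  1-1-1 → 1 (borrow)
  0-1-1 → 0 (borrow)
  0-1-1 → 0 (borrow)
  1-0-1 → 0
  0-0 → 0
  1-1 → 0
  0-0 → 0
  0-0 → 0
  0-1 → 1 (borrow)
  0-0-1 → 1 (borrow)
  0-0-1 → 1 (borrow)
  1-0-1 → 0
  1-0 → 1
  1-0 → 1
  1-0 → 1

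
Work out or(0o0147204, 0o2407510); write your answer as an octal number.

OR each oct digit independently (no carries):
  0|2=2, 1|4=5, 4|0=4, 7|7=7, 2|5=7, 0|1=1, 4|0=4

0o2547714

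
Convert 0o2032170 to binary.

Each octal digit is 3 bits: 2=010 0=000 3=011 2=010 1=001 7=111 0=000.

0b10000011010001111000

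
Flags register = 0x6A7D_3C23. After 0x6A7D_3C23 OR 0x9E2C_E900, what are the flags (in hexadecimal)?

OR each hex digit independently (no carries):
  6|9=F, A|E=E, 7|2=7, D|C=D, 3|E=F, C|9=D, 2|0=2, 3|0=3

0xFE7DFD23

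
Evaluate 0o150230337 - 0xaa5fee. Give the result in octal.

0o75550361

0xaa5fee = 0o52457756 in octal.
Subtract column by column in base 8:
  7-6 → 1
  3-5 → 6 (borrow)
  3-7-1 → 3 (borrow)
  0-7-1 → 0 (borrow)
  3-5-1 → 5 (borrow)
  2-4-1 → 5 (borrow)
  0-2-1 → 5 (borrow)
  5-5-1 → 7 (borrow)
  1-0-1 → 0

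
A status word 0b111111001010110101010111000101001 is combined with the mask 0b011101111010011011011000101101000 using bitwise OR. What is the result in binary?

0b111111111010111111011111101101001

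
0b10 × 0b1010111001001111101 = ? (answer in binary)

0b10101110010011111010

Multiply each base-2 digit by 2, carrying:
  1×2 = 2 → write 0 carry 1
  0×2+1 = 1 → write 1
  1×2 = 2 → write 0 carry 1
  1×2+1 = 3 → write 1 carry 1
  1×2+1 = 3 → write 1 carry 1
  1×2+1 = 3 → write 1 carry 1
  1×2+1 = 3 → write 1 carry 1
  0×2+1 = 1 → write 1
  0×2 = 0 → write 0
  1×2 = 2 → write 0 carry 1
  0×2+1 = 1 → write 1
  0×2 = 0 → write 0
  1×2 = 2 → write 0 carry 1
  1×2+1 = 3 → write 1 carry 1
  1×2+1 = 3 → write 1 carry 1
  0×2+1 = 1 → write 1
  1×2 = 2 → write 0 carry 1
  0×2+1 = 1 → write 1
  1×2 = 2 → write 0 carry 1
  remaining carry: 1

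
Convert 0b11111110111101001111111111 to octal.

Group the bits in threes: 011 111 110 111 101 001 111 111 111 → 376751777.

0o376751777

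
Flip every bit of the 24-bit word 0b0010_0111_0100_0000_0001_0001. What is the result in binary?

0b110110001011111111101110

Invert each bit: 001001110100000000010001 → 110110001011111111101110.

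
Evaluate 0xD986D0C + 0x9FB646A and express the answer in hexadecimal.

0x1793D176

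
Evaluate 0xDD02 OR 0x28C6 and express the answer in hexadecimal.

0xFDC6

OR each hex digit independently (no carries):
  D|2=F, D|8=D, 0|C=C, 2|6=6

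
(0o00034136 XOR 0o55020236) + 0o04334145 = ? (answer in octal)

0o61350445

First 0o00034136 XOR 0o55020236 = 0o55014300.
Add column by column in base 8, right to left:
  0+5 = 5
  0+4 = 4
  3+1 = 4
  4+4 = 0 carry 1
  1+3+1 = 5
  0+3 = 3
  5+4 = 1 carry 1
  5+0+1 = 6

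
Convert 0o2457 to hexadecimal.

Each octal digit is 3 bits: 2=010 4=100 5=101 7=111.
Group the bits into nibbles: 0101 0010 1111 → 52F.

0x52F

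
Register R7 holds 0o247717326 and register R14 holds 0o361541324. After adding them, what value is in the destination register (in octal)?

Add column by column in base 8, right to left:
  6+4 = 2 carry 1
  2+2+1 = 5
  3+3 = 6
  7+1 = 0 carry 1
  1+4+1 = 6
  7+5 = 4 carry 1
  7+1+1 = 1 carry 1
  4+6+1 = 3 carry 1
  2+3+1 = 6

0o631460652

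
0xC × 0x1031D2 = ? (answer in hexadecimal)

Multiply each base-16 digit by 12, carrying:
  2×12 = 24 → write 8 carry 1
  D×12+1 = 157 → write D carry 9
  1×12+9 = 21 → write 5 carry 1
  3×12+1 = 37 → write 5 carry 2
  0×12+2 = 2 → write 2
  1×12 = 12 → write C

0xC255D8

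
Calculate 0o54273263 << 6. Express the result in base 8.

0o5427326300

Shifting left by 6 bits = 2 oct digits: append 2 zeros.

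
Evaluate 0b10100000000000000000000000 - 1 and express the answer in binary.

0b10011111111111111111111111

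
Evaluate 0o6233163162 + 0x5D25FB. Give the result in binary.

0o6233163162 = 0b110010011011001110011001110010 in binary.
0x5D25FB = 0b10111010010010111111011 in binary.
Add column by column in base 2, right to left:
  0+1 = 1
  1+1 = 0 carry 1
  0+0+1 = 1
  0+1 = 1
  1+1 = 0 carry 1
  1+1+1 = 1 carry 1
  1+1+1 = 1 carry 1
  0+1+1 = 0 carry 1
  0+1+1 = 0 carry 1
  1+0+1 = 0 carry 1
  1+1+1 = 1 carry 1
  0+0+1 = 1
  0+0 = 0
  1+1 = 0 carry 1
  1+0+1 = 0 carry 1
  1+0+1 = 0 carry 1
  0+1+1 = 0 carry 1
  0+0+1 = 1
  1+1 = 0 carry 1
  1+1+1 = 1 carry 1
  0+1+1 = 0 carry 1
  1+0+1 = 0 carry 1
  1+1+1 = 1 carry 1
  0+0+1 = 1
  0+0 = 0
  1+0 = 1
  0+0 = 0
  0+0 = 0
  1+0 = 1
  1+0 = 1

0b110010110010100000110001101101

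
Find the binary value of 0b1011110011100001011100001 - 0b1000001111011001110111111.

0b11100100000111100100010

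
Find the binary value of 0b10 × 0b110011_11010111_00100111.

Multiply each base-2 digit by 2, carrying:
  1×2 = 2 → write 0 carry 1
  1×2+1 = 3 → write 1 carry 1
  1×2+1 = 3 → write 1 carry 1
  0×2+1 = 1 → write 1
  0×2 = 0 → write 0
  1×2 = 2 → write 0 carry 1
  0×2+1 = 1 → write 1
  0×2 = 0 → write 0
  1×2 = 2 → write 0 carry 1
  1×2+1 = 3 → write 1 carry 1
  1×2+1 = 3 → write 1 carry 1
  0×2+1 = 1 → write 1
  1×2 = 2 → write 0 carry 1
  0×2+1 = 1 → write 1
  1×2 = 2 → write 0 carry 1
  1×2+1 = 3 → write 1 carry 1
  1×2+1 = 3 → write 1 carry 1
  1×2+1 = 3 → write 1 carry 1
  0×2+1 = 1 → write 1
  0×2 = 0 → write 0
  1×2 = 2 → write 0 carry 1
  1×2+1 = 3 → write 1 carry 1
  remaining carry: 1

0b11001111010111001001110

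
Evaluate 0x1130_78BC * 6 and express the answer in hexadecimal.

0x6722D468

Multiply each base-16 digit by 6, carrying:
  C×6 = 72 → write 8 carry 4
  B×6+4 = 70 → write 6 carry 4
  8×6+4 = 52 → write 4 carry 3
  7×6+3 = 45 → write D carry 2
  0×6+2 = 2 → write 2
  3×6 = 18 → write 2 carry 1
  1×6+1 = 7 → write 7
  1×6 = 6 → write 6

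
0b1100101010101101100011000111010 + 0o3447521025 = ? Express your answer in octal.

0o20175264117

0b1100101010101101100011000111010 = 0o14525543072 in octal.
Add column by column in base 8, right to left:
  2+5 = 7
  7+2 = 1 carry 1
  0+0+1 = 1
  3+1 = 4
  4+2 = 6
  5+5 = 2 carry 1
  5+7+1 = 5 carry 1
  2+4+1 = 7
  5+4 = 1 carry 1
  4+3+1 = 0 carry 1
  1+0+1 = 2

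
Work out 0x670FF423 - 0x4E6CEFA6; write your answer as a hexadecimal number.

0x18A3047D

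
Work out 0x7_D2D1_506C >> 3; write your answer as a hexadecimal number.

0xFA5A2A0D

3 bits is not a whole number of base-16 digits; in binary: 11111010010110100010101000001101100 >> 3 = 11111010010110100010101000001101.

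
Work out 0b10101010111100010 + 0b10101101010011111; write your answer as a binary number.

0b101011000010000001

Add column by column in base 2, right to left:
  0+1 = 1
  1+1 = 0 carry 1
  0+1+1 = 0 carry 1
  0+1+1 = 0 carry 1
  0+1+1 = 0 carry 1
  1+0+1 = 0 carry 1
  1+0+1 = 0 carry 1
  1+1+1 = 1 carry 1
  1+0+1 = 0 carry 1
  0+1+1 = 0 carry 1
  1+0+1 = 0 carry 1
  0+1+1 = 0 carry 1
  1+1+1 = 1 carry 1
  0+0+1 = 1
  1+1 = 0 carry 1
  0+0+1 = 1
  1+1 = 0 carry 1
  final carry 1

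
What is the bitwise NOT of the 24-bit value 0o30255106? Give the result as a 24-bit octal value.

0o47522671

Each oct digit d becomes 7−d:
  3→4, 0→7, 2→5, 5→2, 5→2, 1→6, 0→7, 6→1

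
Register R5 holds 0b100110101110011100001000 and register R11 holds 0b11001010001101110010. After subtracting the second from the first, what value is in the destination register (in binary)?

0b100011100100001110010110

Subtract column by column in base 2:
  0-0 → 0
  0-1 → 1 (borrow)
  0-0-1 → 1 (borrow)
  1-0-1 → 0
  0-1 → 1 (borrow)
  0-1-1 → 0 (borrow)
  0-1-1 → 0 (borrow)
  0-0-1 → 1 (borrow)
  1-1-1 → 1 (borrow)
  1-1-1 → 1 (borrow)
  1-0-1 → 0
  0-0 → 0
  0-0 → 0
  1-1 → 0
  1-0 → 1
  1-1 → 0
  0-0 → 0
  1-0 → 1
  0-1 → 1 (borrow)
  1-1-1 → 1 (borrow)
  1-0-1 → 0
  0-0 → 0
  0-0 → 0
  1-0 → 1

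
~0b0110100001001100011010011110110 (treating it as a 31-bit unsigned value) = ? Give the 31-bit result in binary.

0b1001011110110011100101100001001

Invert each bit: 0110100001001100011010011110110 → 1001011110110011100101100001001.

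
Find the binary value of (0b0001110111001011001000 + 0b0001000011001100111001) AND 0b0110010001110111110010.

0b10010000010000000000

Add column by column in base 2, right to left:
  0+1 = 1
  0+0 = 0
  0+0 = 0
  1+1 = 0 carry 1
  0+1+1 = 0 carry 1
  0+1+1 = 0 carry 1
  1+0+1 = 0 carry 1
  1+0+1 = 0 carry 1
  0+1+1 = 0 carry 1
  1+1+1 = 1 carry 1
  0+0+1 = 1
  0+0 = 0
  1+1 = 0 carry 1
  1+1+1 = 1 carry 1
  1+0+1 = 0 carry 1
  0+0+1 = 1
  1+0 = 1
  1+0 = 1
  1+1 = 0 carry 1
  final carry 1
Sum = 0b10111010011000000001; now AND with 0b0110010001110111110010:
  0010111010011000000001
& 0110010001110111110010
= 0010010000010000000000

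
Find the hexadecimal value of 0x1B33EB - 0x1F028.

0x1943C3

Subtract column by column in base 16:
  B-8 → 3
  E-2 → C
  3-0 → 3
  3-F → 4 (borrow)
  B-1-1 → 9
  1-0 → 1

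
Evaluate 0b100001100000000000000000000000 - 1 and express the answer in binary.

0b100001011111111111111111111111

The trailing 23 digits are 0, so subtracting 1 borrows through: they become 1 and the next digit up decrements.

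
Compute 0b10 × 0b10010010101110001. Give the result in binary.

Multiply each base-2 digit by 2, carrying:
  1×2 = 2 → write 0 carry 1
  0×2+1 = 1 → write 1
  0×2 = 0 → write 0
  0×2 = 0 → write 0
  1×2 = 2 → write 0 carry 1
  1×2+1 = 3 → write 1 carry 1
  1×2+1 = 3 → write 1 carry 1
  0×2+1 = 1 → write 1
  1×2 = 2 → write 0 carry 1
  0×2+1 = 1 → write 1
  1×2 = 2 → write 0 carry 1
  0×2+1 = 1 → write 1
  0×2 = 0 → write 0
  1×2 = 2 → write 0 carry 1
  0×2+1 = 1 → write 1
  0×2 = 0 → write 0
  1×2 = 2 → write 0 carry 1
  remaining carry: 1

0b100100101011100010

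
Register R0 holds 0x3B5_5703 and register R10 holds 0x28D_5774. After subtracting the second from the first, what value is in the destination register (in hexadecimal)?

0x127FF8F

Subtract column by column in base 16:
  3-4 → F (borrow)
  0-7-1 → 8 (borrow)
  7-7-1 → F (borrow)
  5-5-1 → F (borrow)
  5-D-1 → 7 (borrow)
  B-8-1 → 2
  3-2 → 1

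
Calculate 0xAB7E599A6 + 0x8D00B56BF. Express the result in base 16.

Add column by column in base 16, right to left:
  6+F = 5 carry 1
  A+B+1 = 6 carry 1
  9+6+1 = 0 carry 1
  9+5+1 = F
  5+B = 0 carry 1
  E+0+1 = F
  7+0 = 7
  B+D = 8 carry 1
  A+8+1 = 3 carry 1
  final carry 1

0x1387F0F065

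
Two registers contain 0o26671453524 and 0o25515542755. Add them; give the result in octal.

0o54407216501

Add column by column in base 8, right to left:
  4+5 = 1 carry 1
  2+5+1 = 0 carry 1
  5+7+1 = 5 carry 1
  3+2+1 = 6
  5+4 = 1 carry 1
  4+5+1 = 2 carry 1
  1+5+1 = 7
  7+1 = 0 carry 1
  6+5+1 = 4 carry 1
  6+5+1 = 4 carry 1
  2+2+1 = 5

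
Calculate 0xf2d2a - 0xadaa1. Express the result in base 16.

Subtract column by column in base 16:
  a-1 → 9
  2-a → 8 (borrow)
  d-a-1 → 2
  2-d → 5 (borrow)
  f-a-1 → 4

0x45289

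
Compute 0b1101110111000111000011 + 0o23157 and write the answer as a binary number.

0o23157 = 0b10011001101111 in binary.
Add column by column in base 2, right to left:
  1+1 = 0 carry 1
  1+1+1 = 1 carry 1
  0+1+1 = 0 carry 1
  0+1+1 = 0 carry 1
  0+0+1 = 1
  0+1 = 1
  1+1 = 0 carry 1
  1+0+1 = 0 carry 1
  1+0+1 = 0 carry 1
  0+1+1 = 0 carry 1
  0+1+1 = 0 carry 1
  0+0+1 = 1
  1+0 = 1
  1+1 = 0 carry 1
  1+0+1 = 0 carry 1
  0+0+1 = 1
  1+0 = 1
  1+0 = 1
  1+0 = 1
  0+0 = 0
  1+0 = 1
  1+0 = 1

0b1101111001100000110010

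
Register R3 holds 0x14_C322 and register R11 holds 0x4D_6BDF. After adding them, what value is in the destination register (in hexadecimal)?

0x622F01

Add column by column in base 16, right to left:
  2+F = 1 carry 1
  2+D+1 = 0 carry 1
  3+B+1 = F
  C+6 = 2 carry 1
  4+D+1 = 2 carry 1
  1+4+1 = 6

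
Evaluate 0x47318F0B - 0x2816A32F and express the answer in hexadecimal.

0x1F1AEBDC

Subtract column by column in base 16:
  B-F → C (borrow)
  0-2-1 → D (borrow)
  F-3-1 → B
  8-A → E (borrow)
  1-6-1 → A (borrow)
  3-1-1 → 1
  7-8 → F (borrow)
  4-2-1 → 1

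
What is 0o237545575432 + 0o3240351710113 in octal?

Add column by column in base 8, right to left:
  2+3 = 5
  3+1 = 4
  4+1 = 5
  5+0 = 5
  7+1 = 0 carry 1
  5+7+1 = 5 carry 1
  5+1+1 = 7
  4+5 = 1 carry 1
  5+3+1 = 1 carry 1
  7+0+1 = 0 carry 1
  3+4+1 = 0 carry 1
  2+2+1 = 5
  0+3 = 3

0o3500117505545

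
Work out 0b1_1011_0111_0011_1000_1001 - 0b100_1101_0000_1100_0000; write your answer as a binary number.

Subtract column by column in base 2:
  1-0 → 1
  0-0 → 0
  0-0 → 0
  1-0 → 1
  0-0 → 0
  0-0 → 0
  0-1 → 1 (borrow)
  1-1-1 → 1 (borrow)
  1-0-1 → 0
  1-0 → 1
  0-0 → 0
  0-0 → 0
  1-1 → 0
  1-0 → 1
  1-1 → 0
  0-1 → 1 (borrow)
  1-0-1 → 0
  1-0 → 1
  0-1 → 1 (borrow)
  1-0-1 → 0
  1-0 → 1

0b101101010001011001001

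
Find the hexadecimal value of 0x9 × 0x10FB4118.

Multiply each base-16 digit by 9, carrying:
  8×9 = 72 → write 8 carry 4
  1×9+4 = 13 → write D
  1×9 = 9 → write 9
  4×9 = 36 → write 4 carry 2
  B×9+2 = 101 → write 5 carry 6
  F×9+6 = 141 → write D carry 8
  0×9+8 = 8 → write 8
  1×9 = 9 → write 9

0x98D549D8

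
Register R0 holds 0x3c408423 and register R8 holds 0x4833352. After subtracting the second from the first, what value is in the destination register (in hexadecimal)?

Subtract column by column in base 16:
  3-2 → 1
  2-5 → d (borrow)
  4-3-1 → 0
  8-3 → 5
  0-3 → d (borrow)
  4-8-1 → b (borrow)
  c-4-1 → 7
  3-0 → 3

0x37bd50d1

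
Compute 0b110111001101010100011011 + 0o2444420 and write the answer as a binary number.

0b111001110001111000101011

0o2444420 = 0b10100100100100010000 in binary.
Add column by column in base 2, right to left:
  1+0 = 1
  1+0 = 1
  0+0 = 0
  1+0 = 1
  1+1 = 0 carry 1
  0+0+1 = 1
  0+0 = 0
  0+0 = 0
  1+1 = 0 carry 1
  0+0+1 = 1
  1+0 = 1
  0+1 = 1
  1+0 = 1
  0+0 = 0
  1+1 = 0 carry 1
  1+0+1 = 0 carry 1
  0+0+1 = 1
  0+1 = 1
  1+0 = 1
  1+1 = 0 carry 1
  1+0+1 = 0 carry 1
  0+0+1 = 1
  1+0 = 1
  1+0 = 1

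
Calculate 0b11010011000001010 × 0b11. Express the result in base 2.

Multiply each base-2 digit by 3, carrying:
  0×3 = 0 → write 0
  1×3 = 3 → write 1 carry 1
  0×3+1 = 1 → write 1
  1×3 = 3 → write 1 carry 1
  0×3+1 = 1 → write 1
  0×3 = 0 → write 0
  0×3 = 0 → write 0
  0×3 = 0 → write 0
  0×3 = 0 → write 0
  1×3 = 3 → write 1 carry 1
  1×3+1 = 4 → write 0 carry 2
  0×3+2 = 2 → write 0 carry 1
  0×3+1 = 1 → write 1
  1×3 = 3 → write 1 carry 1
  0×3+1 = 1 → write 1
  1×3 = 3 → write 1 carry 1
  1×3+1 = 4 → write 0 carry 2
  remaining carry: 10

0b1001111001000011110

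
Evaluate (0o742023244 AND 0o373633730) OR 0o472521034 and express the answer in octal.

0o742023244 AND 0o373633730 = 0o342023200.
Then OR with 0o472521034.

0o772523234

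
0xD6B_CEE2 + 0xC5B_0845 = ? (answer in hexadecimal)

0x19C6D727

Add column by column in base 16, right to left:
  2+5 = 7
  E+4 = 2 carry 1
  E+8+1 = 7 carry 1
  C+0+1 = D
  B+B = 6 carry 1
  6+5+1 = C
  D+C = 9 carry 1
  final carry 1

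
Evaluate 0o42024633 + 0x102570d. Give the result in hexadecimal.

0o42024633 = 0x88299b in hexadecimal.
Add column by column in base 16, right to left:
  b+d = 8 carry 1
  9+0+1 = a
  9+7 = 0 carry 1
  2+5+1 = 8
  8+2 = a
  8+0 = 8
  0+1 = 1

0x18a80a8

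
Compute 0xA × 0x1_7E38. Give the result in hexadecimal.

0xEEE30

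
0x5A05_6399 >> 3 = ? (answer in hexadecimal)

0xB40AC73

3 bits is not a whole number of base-16 digits; in binary: 1011010000001010110001110011001 >> 3 = 1011010000001010110001110011.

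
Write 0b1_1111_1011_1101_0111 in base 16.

0x1fbd7

Group the bits into nibbles: 0001 1111 1011 1101 0111 → 1fbd7.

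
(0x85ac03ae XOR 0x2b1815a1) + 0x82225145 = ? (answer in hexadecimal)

0x130d66754

First 0x85ac03ae XOR 0x2b1815a1 = 0xaeb4160f.
Add column by column in base 16, right to left:
  f+5 = 4 carry 1
  0+4+1 = 5
  6+1 = 7
  1+5 = 6
  4+2 = 6
  b+2 = d
  e+2 = 0 carry 1
  a+8+1 = 3 carry 1
  final carry 1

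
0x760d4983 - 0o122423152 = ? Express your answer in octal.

0x760d4983 = 0o16603244603 in octal.
Subtract column by column in base 8:
  3-2 → 1
  0-5 → 3 (borrow)
  6-1-1 → 4
  4-3 → 1
  4-2 → 2
  2-4 → 6 (borrow)
  3-2-1 → 0
  0-2 → 6 (borrow)
  6-1-1 → 4
  6-0 → 6
  1-0 → 1

0o16460621431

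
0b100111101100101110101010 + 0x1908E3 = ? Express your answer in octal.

0o55752215

0b100111101100101110101010 = 0o47545652 in octal.
0x1908E3 = 0o6204343 in octal.
Add column by column in base 8, right to left:
  2+3 = 5
  5+4 = 1 carry 1
  6+3+1 = 2 carry 1
  5+4+1 = 2 carry 1
  4+0+1 = 5
  5+2 = 7
  7+6 = 5 carry 1
  4+0+1 = 5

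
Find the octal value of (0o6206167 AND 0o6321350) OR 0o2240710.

0o6240750

0o6206167 AND 0o6321350 = 0o6200140.
Then OR with 0o2240710.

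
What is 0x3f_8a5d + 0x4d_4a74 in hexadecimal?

0x8cd4d1

Add column by column in base 16, right to left:
  d+4 = 1 carry 1
  5+7+1 = d
  a+a = 4 carry 1
  8+4+1 = d
  f+d = c carry 1
  3+4+1 = 8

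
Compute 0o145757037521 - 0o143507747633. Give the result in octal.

0o2247067666

Subtract column by column in base 8:
  1-3 → 6 (borrow)
  2-3-1 → 6 (borrow)
  5-6-1 → 6 (borrow)
  7-7-1 → 7 (borrow)
  3-4-1 → 6 (borrow)
  0-7-1 → 0 (borrow)
  7-7-1 → 7 (borrow)
  5-0-1 → 4
  7-5 → 2
  5-3 → 2
  4-4 → 0
  1-1 → 0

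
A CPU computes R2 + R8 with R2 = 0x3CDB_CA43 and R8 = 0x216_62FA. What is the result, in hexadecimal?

Add column by column in base 16, right to left:
  3+A = D
  4+F = 3 carry 1
  A+2+1 = D
  C+6 = 2 carry 1
  B+6+1 = 2 carry 1
  D+1+1 = F
  C+2 = E
  3+0 = 3

0x3EF22D3D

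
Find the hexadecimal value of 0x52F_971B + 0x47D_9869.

Add column by column in base 16, right to left:
  B+9 = 4 carry 1
  1+6+1 = 8
  7+8 = F
  9+9 = 2 carry 1
  F+D+1 = D carry 1
  2+7+1 = A
  5+4 = 9

0x9AD2F84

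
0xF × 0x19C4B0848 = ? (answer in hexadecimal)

0x1828657C38

Multiply each base-16 digit by 15, carrying:
  8×15 = 120 → write 8 carry 7
  4×15+7 = 67 → write 3 carry 4
  8×15+4 = 124 → write C carry 7
  0×15+7 = 7 → write 7
  B×15 = 165 → write 5 carry 10
  4×15+10 = 70 → write 6 carry 4
  C×15+4 = 184 → write 8 carry 11
  9×15+11 = 146 → write 2 carry 9
  1×15+9 = 24 → write 8 carry 1
  remaining carry: 1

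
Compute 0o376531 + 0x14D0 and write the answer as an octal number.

0o411051

0x14D0 = 0o12320 in octal.
Add column by column in base 8, right to left:
  1+0 = 1
  3+2 = 5
  5+3 = 0 carry 1
  6+2+1 = 1 carry 1
  7+1+1 = 1 carry 1
  3+0+1 = 4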